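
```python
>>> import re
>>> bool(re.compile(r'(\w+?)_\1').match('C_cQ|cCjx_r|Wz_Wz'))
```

With `match`, the pattern is implicitly anchored at the beginning.
Here the pattern fails at index 0, so the call returns None, and `bool(None)` is False.

False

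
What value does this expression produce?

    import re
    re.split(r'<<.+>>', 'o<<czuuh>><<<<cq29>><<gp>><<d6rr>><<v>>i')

Matches to split on: at [1:39] → '<<czuuh>><<<<cq29>><<gp>><<d6rr>><<v>>'.
Splitting on the pattern gives 2 pieces.

['o', 'i']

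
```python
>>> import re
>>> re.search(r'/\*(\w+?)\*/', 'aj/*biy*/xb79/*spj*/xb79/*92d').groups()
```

The match spans [2:9] → '/*biy*/'.
Captured: group 1 = 'biy'.

('biy',)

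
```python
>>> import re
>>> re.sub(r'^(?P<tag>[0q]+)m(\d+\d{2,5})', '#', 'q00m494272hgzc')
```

'#hgzc'

Pattern: anchored at the start of the string; then one or more of one of [0q] (captured as 'tag'); then a literal 'm'; then one or more of a digit, then 2 to 5 of a digit (captured).
Matches: at [0:10] → 'q00m494272'.
`sub` substitutes '#' at each match site.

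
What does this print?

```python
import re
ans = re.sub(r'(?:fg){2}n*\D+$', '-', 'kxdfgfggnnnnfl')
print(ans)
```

kxd-

The pattern matches the literal 'fg' repeated 2 times, then zero or more of the literal 'n'; then one or more of a non-digit; then anchored at the end.
Every occurrence is swapped for '-'.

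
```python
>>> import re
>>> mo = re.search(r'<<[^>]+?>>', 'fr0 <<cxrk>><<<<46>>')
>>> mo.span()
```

(4, 12)

`re.search` tries every starting position until one works.
The match spans [4:12] → '<<cxrk>>'.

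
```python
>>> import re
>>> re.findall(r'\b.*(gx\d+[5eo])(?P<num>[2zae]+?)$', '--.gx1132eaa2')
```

[('gx1132e', 'aa2')]

Multiple groups make `findall` return tuples — one 2-tuple for the one match.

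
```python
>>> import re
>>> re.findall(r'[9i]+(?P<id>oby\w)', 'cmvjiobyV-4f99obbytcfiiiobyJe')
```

['obyV', 'obyJ']

This matches one or more of one of [9i]; then the literal 'oby', then a word character (captured as 'id').
Matches: at [4:9] match 'iobyV', group 1 = 'obyV'; at [21:28] match 'iiiobyJ', group 1 = 'obyJ'.
One capturing group, so `findall` returns just the captured substring from each match — 2 in all.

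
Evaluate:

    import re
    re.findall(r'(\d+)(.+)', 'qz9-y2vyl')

This matches one or more of a digit (captured); then one or more of any character (captured).
Matches: at [2:9] match '9-y2vyl', groups = ('9', '-y2vyl').
`findall` packs the 2 group values into a tuple for every match.

[('9', '-y2vyl')]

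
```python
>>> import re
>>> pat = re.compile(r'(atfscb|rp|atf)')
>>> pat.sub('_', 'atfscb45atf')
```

'_45_'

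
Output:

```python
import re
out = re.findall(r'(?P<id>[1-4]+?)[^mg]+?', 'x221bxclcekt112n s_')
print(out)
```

['2', '1', '1', '2']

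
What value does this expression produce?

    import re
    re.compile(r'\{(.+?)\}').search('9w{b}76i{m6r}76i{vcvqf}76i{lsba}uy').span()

Lazy quantifiers expand one character at a time until the remainder of the pattern can match.
`search` walks the string left to right and returns the first match it finds.
The match spans [2:5] → '{b}'.
Captured: group 1 = 'b'.

(2, 5)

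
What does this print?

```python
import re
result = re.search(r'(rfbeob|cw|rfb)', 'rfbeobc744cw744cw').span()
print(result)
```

(0, 6)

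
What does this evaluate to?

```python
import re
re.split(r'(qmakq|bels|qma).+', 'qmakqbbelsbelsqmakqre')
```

['', 'qmakq', '']

The regex engine tests alternatives in the order written; an earlier branch that matches wins even if a later one would match more.
With a capturing group present, the delimiter's captured portion is kept in the result list.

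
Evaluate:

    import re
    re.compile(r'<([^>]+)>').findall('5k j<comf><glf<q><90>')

Walking the string: at [4:10] match '<comf>', group 1 = 'comf'; at [10:17] match '<glf<q>', group 1 = 'glf<q'; at [17:21] match '<90>', group 1 = '90'.
`findall` collects group 1 from each match (3 total).

['comf', 'glf<q', '90']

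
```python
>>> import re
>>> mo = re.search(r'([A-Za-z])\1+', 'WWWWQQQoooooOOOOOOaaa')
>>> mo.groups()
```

After group 1 captures some text, `\1` only succeeds where that same text appears again.
`re.search` tries every starting position until one works.
The match spans [0:4] → 'WWWW'.
Captured: group 1 = 'W'.

('W',)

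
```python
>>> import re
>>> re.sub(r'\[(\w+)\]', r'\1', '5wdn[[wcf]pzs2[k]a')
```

'5wdn[wcfpzs2ka'

`\1` in the replacement pulls in group 1's text for each match.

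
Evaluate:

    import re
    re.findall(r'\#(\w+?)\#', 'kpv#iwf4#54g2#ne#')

With a single group, `findall` returns only what that group captured — 2 items.

['iwf4', 'ne']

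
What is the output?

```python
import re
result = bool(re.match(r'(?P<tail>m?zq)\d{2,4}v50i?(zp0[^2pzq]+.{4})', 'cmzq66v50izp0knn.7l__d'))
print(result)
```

`match` is anchored at position 0; if the pattern doesn't fit there, it returns None.
Here the string doesn't start with a match, so the call returns None, and `bool(None)` is False.

False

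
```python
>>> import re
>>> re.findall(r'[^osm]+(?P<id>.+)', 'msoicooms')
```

The pattern matches one or more of any character except [osm]; then one or more of any character (captured as 'id').
Walking the string: at [3:9] match 'icooms', group 1 = 'ooms'.
`findall` collects group 1 from the one match (1 total).

['ooms']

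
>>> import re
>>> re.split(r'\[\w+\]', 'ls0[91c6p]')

Matches to split on: at [3:10] → '[91c6p]'.
`split` removes every match and returns the 2 fragments in between.

['ls0', '']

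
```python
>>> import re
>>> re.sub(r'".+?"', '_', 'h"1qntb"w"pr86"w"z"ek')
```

Matches: at [1:8] → '"1qntb"'; at [9:15] → '"pr86"'; at [16:19] → '"z"'.
Every occurrence is swapped for '_'.

'h_w_w_ek'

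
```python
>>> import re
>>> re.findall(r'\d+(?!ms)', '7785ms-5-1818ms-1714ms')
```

['778', '5', '181', '171']

`(?!…)`/`(?<!…)` only lets a position through if the neighbouring text does NOT match; no characters are consumed.
Matches: at [0:3] → '778'; at [7:8] → '5'; at [9:12] → '181'; at [16:19] → '171'.
No capturing groups, so `findall` returns the 4 full match strings.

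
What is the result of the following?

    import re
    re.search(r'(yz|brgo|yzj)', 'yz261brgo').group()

The match spans [0:2] → 'yz'.

'yz'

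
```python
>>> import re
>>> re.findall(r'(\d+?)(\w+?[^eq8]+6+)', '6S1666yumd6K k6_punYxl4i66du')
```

The pattern matches one or more of a digit (lazy) (captured); then one or more of a word character (lazy), then one or more of any character except [eq8], then one or more of a literal '6' (captured).
Multiple groups make `findall` return tuples — one 2-tuple for the one match.

[('6', 'S1666yumd6K k6_punYxl4i66')]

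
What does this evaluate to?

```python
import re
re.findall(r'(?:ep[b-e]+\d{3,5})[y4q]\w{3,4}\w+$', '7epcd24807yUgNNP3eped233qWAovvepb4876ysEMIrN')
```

Pattern: the literal 'ep', then one or more of a character in [b-e], then 3 to 5 of a digit (non-capturing group); then one of [y4q], then 3 to 4 of a word character, then one or more of a word character; then anchored at the end.
Scanning left to right: at [1:44] → 'epcd24807yUgNNP3eped233qWAovvepb4876ysEMIrN'.
`findall` yields the raw match text (1 of them) because the pattern has no groups.

['epcd24807yUgNNP3eped233qWAovvepb4876ysEMIrN']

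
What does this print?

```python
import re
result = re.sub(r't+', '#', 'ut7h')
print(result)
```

Pattern: one or more of a literal 't'.
Matches: at [1:2] → 't'.
Each match is replaced by '#'.

u#7h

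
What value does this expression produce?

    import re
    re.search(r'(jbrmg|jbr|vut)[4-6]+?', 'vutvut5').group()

The match spans [3:7] → 'vut5'.

'vut5'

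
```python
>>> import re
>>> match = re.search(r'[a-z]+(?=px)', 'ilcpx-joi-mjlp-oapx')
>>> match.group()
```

The lookaround is zero-width — it requires the adjacent text to match without consuming it, so the asserted text isn't part of the match.
The match spans [0:3] → 'ilc'.

'ilc'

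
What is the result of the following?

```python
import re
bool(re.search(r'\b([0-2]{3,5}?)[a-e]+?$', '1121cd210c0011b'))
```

Pattern: a word boundary (`\b`, zero-width); then 3 to 5 of a character in [0-2] (lazy) (captured); then one or more of a character in [a-e] (lazy); then anchored at the end.
Here nothing in the string fits, so the call returns None, and `bool(None)` is False.

False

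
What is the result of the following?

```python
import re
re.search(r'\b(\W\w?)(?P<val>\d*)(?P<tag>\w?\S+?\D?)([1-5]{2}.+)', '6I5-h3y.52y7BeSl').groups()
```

The match spans [3:16] → '-h3y.52y7BeSl'.
Captured: group 1 = '-h', group 2 = '3', group 3 = 'y.', group 4 = '52y7BeSl'.

('-h', '3', 'y.', '52y7BeSl')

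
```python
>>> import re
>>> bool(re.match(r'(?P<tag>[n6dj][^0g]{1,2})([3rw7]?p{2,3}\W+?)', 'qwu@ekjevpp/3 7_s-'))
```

False

`re.match` only tries the pattern at the start of the string.
Here the pattern fails at index 0, so the call returns None, and `bool(None)` is False.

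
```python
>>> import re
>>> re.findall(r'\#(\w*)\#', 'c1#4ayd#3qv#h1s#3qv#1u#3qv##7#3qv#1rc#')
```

Walking the string: at [2:8] match '#4ayd#', group 1 = '4ayd'; at [11:16] match '#h1s#', group 1 = 'h1s'; at [19:23] match '#1u#', group 1 = '1u'; at [26:28] match '##', group 1 = ''; at [29:34] match '#3qv#', group 1 = '3qv'.
With a single group, `findall` returns only what that group captured — 5 items.

['4ayd', 'h1s', '1u', '', '3qv']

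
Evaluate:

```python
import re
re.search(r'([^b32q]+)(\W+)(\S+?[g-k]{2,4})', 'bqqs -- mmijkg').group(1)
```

Pattern: one or more of any character except [b32q] (captured); then one or more of a non-word character (captured); then one or more of a non-whitespace character (lazy), then 2 to 4 of a character in [g-k] (captured).
Unlike `match`, `search` isn't anchored — it looks for the pattern anywhere in the string.
The match spans [3:14] → 's -- mmijkg'.
Captured: group 1 = 's --', group 2 = ' ', group 3 = 'mmijkg'.

's --'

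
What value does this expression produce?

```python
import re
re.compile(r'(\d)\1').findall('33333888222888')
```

['3', '3', '8', '2', '8']

A backreference is literal: `\1` must see the identical characters the first group matched.
Scanning left to right: at [0:2] match '33', group 1 = '3'; at [2:4] match '33', group 1 = '3'; at [5:7] match '88', group 1 = '8'; at [8:10] match '22', group 1 = '2'; at [11:13] match '88', group 1 = '8'.
Because there's exactly one group, `findall` drops the full match and keeps group 1 from each hit.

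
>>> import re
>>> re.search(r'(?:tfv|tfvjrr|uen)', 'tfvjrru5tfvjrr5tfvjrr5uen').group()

The regex engine tests alternatives in the order written; an earlier branch that matches wins even if a later one would match more.
`re.search` tries every starting position until one works.
The match spans [0:3] → 'tfv'.

'tfv'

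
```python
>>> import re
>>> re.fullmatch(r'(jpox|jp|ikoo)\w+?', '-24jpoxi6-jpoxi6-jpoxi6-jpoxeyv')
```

`fullmatch` succeeds only if the pattern covers the string from start to end.
Here the string isn't matched end-to-end, so the call returns None.

None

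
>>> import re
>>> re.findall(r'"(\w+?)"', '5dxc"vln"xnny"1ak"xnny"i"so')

['vln', '1ak', 'i']

Scanning left to right: at [4:9] match '"vln"', group 1 = 'vln'; at [13:18] match '"1ak"', group 1 = '1ak'; at [22:25] match '"i"', group 1 = 'i'.
With a single group, `findall` returns only what that group captured — 3 items.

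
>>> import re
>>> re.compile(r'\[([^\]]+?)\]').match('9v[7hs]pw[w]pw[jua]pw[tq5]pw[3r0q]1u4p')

None

`re.match` won't scan ahead — the pattern has to work from the very first character.
Here the string doesn't start with a match, so the call returns None.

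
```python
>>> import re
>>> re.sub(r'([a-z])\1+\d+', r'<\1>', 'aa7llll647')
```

'<a><l>'

A backreference is literal: `\1` must see the identical characters the first group matched.
Matches: at [0:3] → 'aa7'; at [3:10] → 'llll647'.
The replacement refers to a captured group, so each match is rewritten using its own captured text.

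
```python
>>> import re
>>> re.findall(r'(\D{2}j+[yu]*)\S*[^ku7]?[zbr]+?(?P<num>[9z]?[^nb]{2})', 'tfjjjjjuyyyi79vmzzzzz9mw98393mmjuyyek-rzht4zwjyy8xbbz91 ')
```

Pattern: exactly 2 of a non-digit, then one or more of a literal 'j', then zero or more of one of [yu] (captured); then zero or more of a non-whitespace character, then optionally any character except [ku7], then one or more of one of [zbr] (lazy); then optionally one of [9z], then exactly 2 of any character except [nb] (captured as 'num').
Walking the string: at [0:56] match 'tfjjjjjuyyyi79vmzzzzz9mw98393mmjuyyek-rzht4zwjyy8xbbz91 ', groups = ('tfjjjjjuyyy', '91 ').
Multiple groups make `findall` return tuples — one 2-tuple for the one match.

[('tfjjjjjuyyy', '91 ')]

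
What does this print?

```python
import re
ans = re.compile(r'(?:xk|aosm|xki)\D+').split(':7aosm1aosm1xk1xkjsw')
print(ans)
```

Each match becomes a cut point; 2 segments remain.

[':7aosm1aosm1xk1', '']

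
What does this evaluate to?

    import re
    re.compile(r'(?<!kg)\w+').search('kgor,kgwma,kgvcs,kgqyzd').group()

`(?!…)`/`(?<!…)` only lets a position through if the neighbouring text does NOT match; no characters are consumed.
`re.search` scans for the first position where the pattern succeeds.
The match spans [0:4] → 'kgor'.

'kgor'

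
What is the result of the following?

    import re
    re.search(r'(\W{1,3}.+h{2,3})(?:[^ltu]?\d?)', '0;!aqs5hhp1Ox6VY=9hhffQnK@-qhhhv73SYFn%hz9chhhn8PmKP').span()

The pattern matches 1 to 3 of a non-word character, then one or more of any character, then 2 to 3 of a literal 'h' (captured); then optionally any character except [ltu], then optionally a digit (non-capturing group).
`re.search` tries every starting position until one works.
The match spans [1:48] → ';!aqs5hhp1Ox6VY=9hhffQnK@-qhhhv73SYFn%hz9chhhn8'.
Captured: group 1 = ';!aqs5hhp1Ox6VY=9hhffQnK@-qhhhv73SYFn%hz9chhh'.

(1, 48)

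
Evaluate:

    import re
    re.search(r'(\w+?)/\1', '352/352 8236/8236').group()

'352/352'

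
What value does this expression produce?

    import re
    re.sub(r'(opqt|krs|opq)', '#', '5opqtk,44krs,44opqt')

'5#k,44#,44#'

Alternation isn't longest-match — the leftmost alternative that fits at this position is chosen.
Matches: at [1:5] → 'opqt'; at [9:12] → 'krs'; at [15:19] → 'opqt'.
Every occurrence is swapped for '#'.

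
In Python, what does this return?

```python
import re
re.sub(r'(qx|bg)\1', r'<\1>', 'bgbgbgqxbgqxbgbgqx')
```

'<bg>bgqxbgqx<bg>qx'

The backreference `\1` re-matches whatever the first group consumed, character for character.
Matches: at [0:4] → 'bgbg'; at [12:16] → 'bgbg'.
The replacement refers to a captured group, so each match is rewritten using its own captured text.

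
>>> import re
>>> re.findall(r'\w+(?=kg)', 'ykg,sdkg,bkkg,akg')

['y', 'sd', 'bk', 'a']

The lookaround is zero-width — it requires the adjacent text to match without consuming it, so the asserted text isn't part of the match.
With no groups in the pattern, `findall` gives back each whole match — 4 here.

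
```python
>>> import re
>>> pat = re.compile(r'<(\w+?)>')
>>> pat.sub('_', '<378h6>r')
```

'_r'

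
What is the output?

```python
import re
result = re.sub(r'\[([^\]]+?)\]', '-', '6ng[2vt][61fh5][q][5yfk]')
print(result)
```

Every occurrence is swapped for '-'.

6ng----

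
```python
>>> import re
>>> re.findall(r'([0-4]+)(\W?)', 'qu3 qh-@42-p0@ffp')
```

This matches one or more of a character in [0-4] (captured); then optionally a non-word character (captured).
Matches: at [2:4] match '3 ', groups = ('3', ' '); at [8:11] match '42-', groups = ('42', '-'); at [12:14] match '0@', groups = ('0', '@').
With 2 capturing groups, `findall` returns a 2-tuple per match.

[('3', ' '), ('42', '-'), ('0', '@')]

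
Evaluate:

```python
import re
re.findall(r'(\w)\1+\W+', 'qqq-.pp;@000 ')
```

['q', 'p', '0']

The backreference `\1` re-matches whatever the first group consumed, character for character.
With a single group, `findall` returns only what that group captured — 3 items.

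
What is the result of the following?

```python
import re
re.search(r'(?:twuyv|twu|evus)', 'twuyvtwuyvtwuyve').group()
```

'twuyv'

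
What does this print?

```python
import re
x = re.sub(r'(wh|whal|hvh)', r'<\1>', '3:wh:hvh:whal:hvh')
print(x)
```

3:<wh>:<hvh>:<wh>al:<hvh>

The regex engine tests alternatives in the order written; an earlier branch that matches wins even if a later one would match more.
Each match is replaced using the text its own group 1 captured.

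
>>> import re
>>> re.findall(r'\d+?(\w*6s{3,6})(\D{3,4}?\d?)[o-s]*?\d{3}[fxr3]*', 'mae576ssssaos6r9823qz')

[('76ssss', 'aos6')]

A `+?`/`*?`/`{m,n}?` starts at its minimum and grows only as far as needed for what follows to match.
2 groups means the one result is a tuple of 2 captured strings — 1 here.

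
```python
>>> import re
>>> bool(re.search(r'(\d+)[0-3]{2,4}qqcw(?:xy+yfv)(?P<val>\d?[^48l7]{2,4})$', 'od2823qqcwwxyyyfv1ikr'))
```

Pattern: one or more of a digit (captured); then 2 to 4 of a character in [0-3], then the literal 'qq', then the literal 'cw'; then a literal 'x', then one or more of a literal 'y', then the literal 'yfv' (non-capturing group); then optionally a digit, then 2 to 4 of any character except [48l7] (captured as 'val'); then anchored at the end.
Unlike `match`, `search` isn't anchored — it looks for the pattern anywhere in the string.
Here nothing in the string fits, so the call returns None, and `bool(None)` is False.

False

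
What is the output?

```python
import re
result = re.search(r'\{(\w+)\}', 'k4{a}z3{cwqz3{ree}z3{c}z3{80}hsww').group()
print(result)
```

{a}

`re.search` scans for the first position where the pattern succeeds.
The match spans [2:5] → '{a}'.
Captured: group 1 = 'a'.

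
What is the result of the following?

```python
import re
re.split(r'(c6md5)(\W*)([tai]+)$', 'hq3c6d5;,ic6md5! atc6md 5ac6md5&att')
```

The pattern matches the literal 'c6', then a literal 'm', then the literal 'd5' (captured); then zero or more of a non-word character (captured); then one or more of one of [tai] (captured); then anchored at the end.
Matches to split on: at [26:35] → 'c6md5&att'.
With a capturing group present, the delimiter's captured portion is kept in the result list.

['hq3c6d5;,ic6md5! atc6md 5a', 'c6md5', '&', 'att', '']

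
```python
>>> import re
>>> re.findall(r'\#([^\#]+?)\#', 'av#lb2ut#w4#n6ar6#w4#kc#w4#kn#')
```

`findall` collects group 1 from each match (4 total).

['lb2ut', 'n6ar6', 'kc', 'kn']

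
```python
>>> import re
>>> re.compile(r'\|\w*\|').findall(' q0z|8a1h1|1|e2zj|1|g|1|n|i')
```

With no groups in the pattern, `findall` gives back each whole match — 4 here.

['|8a1h1|', '|e2zj|', '|g|', '|n|']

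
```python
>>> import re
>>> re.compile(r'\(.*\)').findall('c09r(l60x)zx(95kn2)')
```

['(l60x)zx(95kn2)']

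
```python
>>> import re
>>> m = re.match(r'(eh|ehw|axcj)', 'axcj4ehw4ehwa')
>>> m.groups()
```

The match spans [0:4] → 'axcj'.
Captured: group 1 = 'axcj'.

('axcj',)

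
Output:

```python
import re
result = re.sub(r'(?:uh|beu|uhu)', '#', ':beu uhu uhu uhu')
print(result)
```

The regex engine tests alternatives in the order written; an earlier branch that matches wins even if a later one would match more.
Every occurrence is swapped for '#'.

:# #u #u #u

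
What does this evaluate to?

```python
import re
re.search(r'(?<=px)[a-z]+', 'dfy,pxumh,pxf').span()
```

(6, 9)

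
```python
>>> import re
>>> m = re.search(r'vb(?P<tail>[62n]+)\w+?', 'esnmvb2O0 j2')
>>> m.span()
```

With the lazy modifier that quantifier settles for the fewest repetitions that let the rest of the pattern succeed (the atoms after it are unaffected and can still be greedy).
The match spans [4:8] → 'vb2O'.

(4, 8)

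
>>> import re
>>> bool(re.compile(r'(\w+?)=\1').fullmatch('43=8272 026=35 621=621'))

False

A backreference is literal: `\1` must see the identical characters the first group matched.
For `fullmatch`, every character of the input must be accounted for by the pattern.
Here the pattern can't cover the whole string, so the call returns None, and `bool(None)` is False.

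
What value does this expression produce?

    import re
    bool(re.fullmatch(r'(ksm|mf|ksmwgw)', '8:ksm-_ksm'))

False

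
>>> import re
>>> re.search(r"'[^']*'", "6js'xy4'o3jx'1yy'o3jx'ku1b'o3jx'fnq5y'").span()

Unlike `match`, `search` isn't anchored — it looks for the pattern anywhere in the string.
The match spans [3:8] → "'xy4'".

(3, 8)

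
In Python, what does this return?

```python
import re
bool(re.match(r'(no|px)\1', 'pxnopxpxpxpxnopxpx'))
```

With `match`, the pattern is implicitly anchored at the beginning.
Here position 0 doesn't satisfy it, so the call returns None, and `bool(None)` is False.

False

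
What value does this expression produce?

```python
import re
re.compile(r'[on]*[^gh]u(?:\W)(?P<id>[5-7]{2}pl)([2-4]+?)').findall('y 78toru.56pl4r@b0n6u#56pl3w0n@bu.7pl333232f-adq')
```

[('56pl', '4'), ('56pl', '3')]

Pattern: zero or more of one of [on], then any character except [gh], then a literal 'u'; then a non-word character (non-capturing group); then exactly 2 of a character in [5-7], then the literal 'p', then a literal 'l' (captured as 'id'); then one or more of a character in [2-4] (lazy) (captured).
Scanning left to right: at [5:14] match 'oru.56pl4', groups = ('56pl', '4'); at [18:27] match 'n6u#56pl3', groups = ('56pl', '3').
`findall` packs the 2 group values into a tuple for every match.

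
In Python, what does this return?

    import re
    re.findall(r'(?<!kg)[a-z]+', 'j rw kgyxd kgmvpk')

['j', 'rw', 'kgyxd', 'kgmvpk']

`(?!…)`/`(?<!…)` only lets a position through if the neighbouring text does NOT match; no characters are consumed.
`findall` yields the raw match text (4 of them) because the pattern has no groups.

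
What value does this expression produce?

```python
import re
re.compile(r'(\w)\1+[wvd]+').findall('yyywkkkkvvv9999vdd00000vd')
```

['y', 'k', '9', '0']

The backreference `\1` re-matches whatever the first group consumed, character for character.
Because there's exactly one group, `findall` drops the full match and keeps group 1 from each hit.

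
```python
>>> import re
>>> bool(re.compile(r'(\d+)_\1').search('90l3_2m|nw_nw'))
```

False

A backreference is literal: `\1` must see the identical characters the first group matched.
Here the pattern never matches, so the call returns None, and `bool(None)` is False.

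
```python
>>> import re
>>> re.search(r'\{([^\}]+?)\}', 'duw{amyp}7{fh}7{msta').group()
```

'{amyp}'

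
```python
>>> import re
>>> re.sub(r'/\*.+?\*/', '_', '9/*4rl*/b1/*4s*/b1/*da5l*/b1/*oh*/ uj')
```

A `+?`/`*?`/`{m,n}?` starts at its minimum and grows only as far as needed for what follows to match.
Matches: at [1:8] → '/*4rl*/'; at [10:16] → '/*4s*/'; at [18:26] → '/*da5l*/'; at [28:34] → '/*oh*/'.
Every occurrence is swapped for '_'.

'9_b1_b1_b1_ uj'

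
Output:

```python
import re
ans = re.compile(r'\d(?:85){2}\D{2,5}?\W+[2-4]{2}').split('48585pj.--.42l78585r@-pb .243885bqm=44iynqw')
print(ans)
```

['', 'l', '3885bqm=44iynqw']

The pattern matches a digit, then the literal '85' repeated 2 times; then 2 to 5 of a non-digit (lazy), then one or more of a non-word character, then exactly 2 of a character in [2-4].
Splitting on the pattern gives 3 pieces.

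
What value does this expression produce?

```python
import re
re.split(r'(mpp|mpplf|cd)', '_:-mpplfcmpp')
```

['_:-', 'mpp', 'lfc', 'mpp', '']

The regex engine tests alternatives in the order written; an earlier branch that matches wins even if a later one would match more.
Matches to split on: at [3:6] → 'mpp'; at [9:12] → 'mpp'.
Because the pattern has a capturing group, `split` also inserts each captured text between the pieces.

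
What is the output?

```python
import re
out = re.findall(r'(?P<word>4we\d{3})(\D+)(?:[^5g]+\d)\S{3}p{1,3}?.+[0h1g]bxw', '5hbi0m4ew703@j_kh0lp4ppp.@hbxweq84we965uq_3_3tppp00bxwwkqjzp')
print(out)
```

[('4we965', 'uq_')]

The pattern matches the literal '4we', then exactly 3 of a digit (captured as 'word'); then one or more of a non-digit (captured); then one or more of any character except [5g], then a digit (non-capturing group); then exactly 3 of a non-whitespace character, then 1 to 3 of the literal 'p' (lazy); then one or more of any character; then one of [0h1g], then the literal 'bx', then a literal 'w'.
Walking the string: at [33:54] match '4we965uq_3_3tppp00bxw', groups = ('4we965', 'uq_').
2 groups means the one result is a tuple of 2 captured strings — 1 here.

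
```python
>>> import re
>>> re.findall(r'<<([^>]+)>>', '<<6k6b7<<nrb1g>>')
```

Matches: at [0:16] match '<<6k6b7<<nrb1g>>', group 1 = '6k6b7<<nrb1g'.
Because there's exactly one group, `findall` drops the full match and keeps group 1 from the one hit.

['6k6b7<<nrb1g']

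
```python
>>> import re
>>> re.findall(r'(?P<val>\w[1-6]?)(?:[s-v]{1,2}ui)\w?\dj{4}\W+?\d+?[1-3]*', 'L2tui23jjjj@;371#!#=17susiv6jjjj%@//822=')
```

['L2']

One capturing group, so `findall` returns just the captured substring from the one match — 1 in all.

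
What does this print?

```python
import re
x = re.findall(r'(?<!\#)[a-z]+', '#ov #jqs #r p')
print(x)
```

`(?!…)`/`(?<!…)` only lets a position through if the neighbouring text does NOT match; no characters are consumed.
No capturing groups, so `findall` returns the 3 full match strings.

['v', 'qs', 'p']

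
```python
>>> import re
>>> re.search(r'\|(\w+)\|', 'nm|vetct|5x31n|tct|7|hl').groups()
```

('vetct',)

`search` walks the string left to right and returns the first match it finds.
The match spans [2:9] → '|vetct|'.
Captured: group 1 = 'vetct'.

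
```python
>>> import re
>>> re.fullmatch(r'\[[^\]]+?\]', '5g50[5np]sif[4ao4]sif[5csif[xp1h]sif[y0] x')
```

`fullmatch` succeeds only if the pattern covers the string from start to end.
Here the pattern can't cover the whole string, so the call returns None.

None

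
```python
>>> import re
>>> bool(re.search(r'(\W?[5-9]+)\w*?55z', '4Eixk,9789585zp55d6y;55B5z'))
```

This matches optionally a non-word character, then one or more of a character in [5-9] (captured); then zero or more of a word character (lazy), then the literal '55z'.
`re.search` scans for the first position where the pattern succeeds.
Here no position works, so the call returns None, and `bool(None)` is False.

False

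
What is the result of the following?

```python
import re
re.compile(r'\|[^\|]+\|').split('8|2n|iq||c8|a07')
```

Splitting on the pattern gives 3 pieces.

['8', 'iq|', 'a07']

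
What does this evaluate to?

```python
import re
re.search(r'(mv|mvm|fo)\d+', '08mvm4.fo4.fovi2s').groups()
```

('mvm',)

Unlike `match`, `search` isn't anchored — it looks for the pattern anywhere in the string.
The match spans [2:6] → 'mvm4'.
Captured: group 1 = 'mvm'.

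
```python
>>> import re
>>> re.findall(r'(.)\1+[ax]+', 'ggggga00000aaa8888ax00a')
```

`\1` is not a pattern — it's the concrete string captured by group 1, re-applied verbatim.
Matches: at [0:6] match 'ggggga', group 1 = 'g'; at [6:14] match '00000aaa', group 1 = '0'; at [14:20] match '8888ax', group 1 = '8'; at [20:23] match '00a', group 1 = '0'.
`findall` collects group 1 from each match (4 total).

['g', '0', '8', '0']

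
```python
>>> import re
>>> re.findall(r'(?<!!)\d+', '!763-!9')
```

A negative assertion filters positions out without eating any characters.
No capturing groups, so `findall` returns the 1 full match string.

['63']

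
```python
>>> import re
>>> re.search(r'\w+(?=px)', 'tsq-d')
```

The `(?=…)`/`(?<=…)` assertion just peeks at neighbouring text; it doesn't advance the match position.
`re.search` tries every starting position until one works.
Here the pattern never matches, so the call returns None.

None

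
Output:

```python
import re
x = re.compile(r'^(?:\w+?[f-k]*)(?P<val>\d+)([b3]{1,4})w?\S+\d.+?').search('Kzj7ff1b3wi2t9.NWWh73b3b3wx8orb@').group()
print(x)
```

Kzj7ff1b3wi2t9.NWWh73b3b3wx8o

A non-greedy quantifier consumes as few characters as it can — just enough that the remainder of the pattern still matches from where it stops; whatever follows it matches normally.
The match spans [0:29] → 'Kzj7ff1b3wi2t9.NWWh73b3b3wx8o'.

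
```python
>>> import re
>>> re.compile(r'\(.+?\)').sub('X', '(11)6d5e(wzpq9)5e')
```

`sub` substitutes 'X' at each match site.

'X6d5eX5e'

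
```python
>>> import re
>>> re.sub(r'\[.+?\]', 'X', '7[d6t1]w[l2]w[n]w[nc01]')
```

'7XwXwXwX'

Matches: at [1:7] → '[d6t1]'; at [8:12] → '[l2]'; at [13:16] → '[n]'; at [17:23] → '[nc01]'.
`sub` substitutes 'X' at each match site.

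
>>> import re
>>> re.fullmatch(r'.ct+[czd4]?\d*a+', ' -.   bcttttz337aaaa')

None

For `fullmatch`, every character of the input must be accounted for by the pattern.
Here the pattern can't cover the whole string, so the call returns None.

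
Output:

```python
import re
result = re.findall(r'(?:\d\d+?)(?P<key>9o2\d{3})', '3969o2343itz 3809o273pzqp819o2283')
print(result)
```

Pattern: a digit, then one or more of a digit (lazy) (non-capturing group); then the literal '9o2', then exactly 3 of a digit (captured as 'key').
With a single group, `findall` returns only what that group captured — 2 items.

['9o2343', '9o2283']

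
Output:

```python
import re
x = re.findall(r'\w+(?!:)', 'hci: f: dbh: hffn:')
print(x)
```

The negative lookaround is zero-width — it rules out positions where the adjacent text would match, without consuming anything.
Walking the string: at [0:2] → 'hc'; at [8:10] → 'db'; at [13:16] → 'hff'.
With no groups in the pattern, `findall` gives back each whole match — 3 here.

['hc', 'db', 'hff']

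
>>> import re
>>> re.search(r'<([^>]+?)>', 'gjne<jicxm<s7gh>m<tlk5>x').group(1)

'jicxm<s7gh'

Unlike `match`, `search` isn't anchored — it looks for the pattern anywhere in the string.
The match spans [4:16] → '<jicxm<s7gh>'.
Captured: group 1 = 'jicxm<s7gh'.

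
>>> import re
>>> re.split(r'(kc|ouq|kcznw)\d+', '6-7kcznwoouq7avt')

With a capturing group present, the delimiter's captured portion is kept in the result list.

['6-7kcznwo', 'ouq', 'avt']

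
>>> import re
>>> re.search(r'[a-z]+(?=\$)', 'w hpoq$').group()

'hpoq'

Lookahead/lookbehind check context without consuming it, so the matched span excludes the asserted characters.
`re.search` tries every starting position until one works.
The match spans [2:6] → 'hpoq'.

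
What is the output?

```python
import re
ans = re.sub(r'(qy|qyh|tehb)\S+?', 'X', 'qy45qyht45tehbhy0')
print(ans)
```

Alternation tries branches left to right and keeps the first one that lets the overall match succeed at that position.
Each match is replaced by 'X'.

X5Xt45Xy0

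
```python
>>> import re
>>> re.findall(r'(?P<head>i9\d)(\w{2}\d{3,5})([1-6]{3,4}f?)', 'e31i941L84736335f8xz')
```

[('i94', '1L84736', '335f')]

With 3 capturing groups, `findall` returns a 3-tuple per match.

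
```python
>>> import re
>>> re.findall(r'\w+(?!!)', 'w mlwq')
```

Because the assertion is negative and zero-width, positions next to the forbidden text are skipped.
Since nothing is captured, `findall` lists the 2 matched substrings directly.

['w', 'mlwq']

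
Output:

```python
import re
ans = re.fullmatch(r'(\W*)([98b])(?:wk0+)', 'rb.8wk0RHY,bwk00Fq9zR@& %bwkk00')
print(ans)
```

None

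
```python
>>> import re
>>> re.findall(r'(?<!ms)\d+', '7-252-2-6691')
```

The negative lookahead/lookbehind blocks any match where the forbidden context is present.
No capturing groups, so `findall` returns the 4 full match strings.

['7', '252', '2', '6691']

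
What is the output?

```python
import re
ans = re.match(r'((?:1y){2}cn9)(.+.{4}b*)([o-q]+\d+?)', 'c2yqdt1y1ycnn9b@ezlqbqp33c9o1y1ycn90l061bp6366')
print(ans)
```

Pattern: the literal '1y' repeated 2 times, then the literal 'cn9' (captured); then one or more of any character, then exactly 4 of any character, then zero or more of the literal 'b' (captured); then one or more of a character in [o-q], then one or more of a digit (lazy) (captured).
`match` is anchored at position 0; if the pattern doesn't fit there, it returns None.
Here position 0 doesn't satisfy it, so the call returns None.

None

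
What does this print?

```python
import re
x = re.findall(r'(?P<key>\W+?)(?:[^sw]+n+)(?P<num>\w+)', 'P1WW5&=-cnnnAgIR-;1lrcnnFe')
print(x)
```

[('&', 'Fe')]

Pattern: one or more of a non-word character (lazy) (captured as 'key'); then one or more of any character except [sw], then one or more of a literal 'n' (non-capturing group); then one or more of a word character (captured as 'num').
Matches: at [5:26] match '&=-cnnnAgIR-;1lrcnnFe', groups = ('&', 'Fe').
`findall` packs the 2 group values into a tuple for every match.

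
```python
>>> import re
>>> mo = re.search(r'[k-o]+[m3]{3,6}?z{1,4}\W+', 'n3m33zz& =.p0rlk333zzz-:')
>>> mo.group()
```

'n3m33zz& =.'

This matches one or more of a character in [k-o]; then 3 to 6 of one of [m3] (lazy), then 1 to 4 of the literal 'z', then one or more of a non-word character.
`re.search` tries every starting position until one works.
The match spans [0:11] → 'n3m33zz& =.'.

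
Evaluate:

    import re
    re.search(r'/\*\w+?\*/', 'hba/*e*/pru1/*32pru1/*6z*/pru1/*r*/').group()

'/*e*/'

The match spans [3:8] → '/*e*/'.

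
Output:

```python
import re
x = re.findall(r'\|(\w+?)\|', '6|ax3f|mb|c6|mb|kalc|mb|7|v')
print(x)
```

['ax3f', 'c6', 'kalc', '7']

One capturing group, so `findall` returns just the captured substring from each match — 4 in all.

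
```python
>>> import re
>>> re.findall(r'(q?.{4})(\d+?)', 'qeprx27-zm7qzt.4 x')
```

Pattern: optionally a literal 'q', then exactly 4 of any character (captured); then one or more of a digit (lazy) (captured).
2 groups means each result is a tuple of 2 captured strings — 3 here.

[('qeprx', '2'), ('7-zm', '7'), ('qzt.', '4')]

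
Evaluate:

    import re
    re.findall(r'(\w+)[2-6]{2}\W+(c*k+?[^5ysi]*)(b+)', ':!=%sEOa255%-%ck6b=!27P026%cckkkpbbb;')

[('sEOa2', 'ck6b=!27P026%cckkkpbb', 'b')]

This matches one or more of a word character (captured); then exactly 2 of a character in [2-6], then one or more of a non-word character; then zero or more of the literal 'c', then one or more of the literal 'k' (lazy), then zero or more of any character except [5ysi] (captured); then one or more of a literal 'b' (captured).
Walking the string: at [4:36] match 'sEOa255%-%ck6b=!27P026%cckkkpbbb', groups = ('sEOa2', 'ck6b=!27P026%cckkkpbb', 'b').
`findall` packs the 3 group values into a tuple for every match.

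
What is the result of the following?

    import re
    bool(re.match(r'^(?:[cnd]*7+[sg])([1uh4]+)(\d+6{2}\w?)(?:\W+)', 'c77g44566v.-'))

True

`match` is anchored at position 0; if the pattern doesn't fit there, it returns None.
The match spans [0:12] → 'c77g44566v.-'.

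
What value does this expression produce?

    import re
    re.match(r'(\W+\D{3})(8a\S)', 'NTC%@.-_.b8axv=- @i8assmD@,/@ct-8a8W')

None

This matches one or more of a non-word character, then exactly 3 of a non-digit (captured); then the literal '8a', then a non-whitespace character (captured).
With `match`, the pattern is implicitly anchored at the beginning.
Here position 0 doesn't satisfy it, so the call returns None.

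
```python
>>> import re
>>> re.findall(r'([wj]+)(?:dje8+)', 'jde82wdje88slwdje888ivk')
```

['w', 'w']

This matches one or more of one of [wj] (captured); then the literal 'dje', then one or more of a literal '8' (non-capturing group).
Scanning left to right: at [5:11] match 'wdje88', group 1 = 'w'; at [13:20] match 'wdje888', group 1 = 'w'.
With a single group, `findall` returns only what that group captured — 2 items.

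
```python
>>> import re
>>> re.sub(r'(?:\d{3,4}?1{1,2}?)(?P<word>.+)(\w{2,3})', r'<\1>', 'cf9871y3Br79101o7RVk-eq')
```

This matches 3 to 4 of a digit (lazy), then 1 to 2 of a literal '1' (lazy) (non-capturing group); then one or more of any character (captured as 'word'); then 2 to 3 of a word character (captured).
Matches: at [2:23] → '9871y3Br79101o7RVk-eq'.
The replacement refers to a captured group, so each match is rewritten using its own captured text.

'cf<y3Br79101o7RVk->'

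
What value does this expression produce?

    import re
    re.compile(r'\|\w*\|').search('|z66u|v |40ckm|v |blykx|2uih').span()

(0, 6)

`re.search` tries every starting position until one works.
The match spans [0:6] → '|z66u|'.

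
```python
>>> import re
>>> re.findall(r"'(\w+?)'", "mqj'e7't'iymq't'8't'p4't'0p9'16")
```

['e7', 'iymq', '8', 'p4', '0p9']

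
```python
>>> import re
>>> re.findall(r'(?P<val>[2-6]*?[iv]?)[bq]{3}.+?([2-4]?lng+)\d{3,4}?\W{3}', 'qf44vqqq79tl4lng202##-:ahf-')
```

This matches zero or more of a character in [2-6] (lazy), then optionally one of [iv] (captured as 'val'); then exactly 3 of one of [bq], then one or more of any character (lazy); then optionally a character in [2-4], then the literal 'ln', then one or more of the literal 'g' (captured); then 3 to 4 of a digit (lazy), then exactly 3 of a non-word character.
`findall` packs the 2 group values into a tuple for every match.

[('44v', '4lng')]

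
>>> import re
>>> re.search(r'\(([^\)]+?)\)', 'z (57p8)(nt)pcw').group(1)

'57p8'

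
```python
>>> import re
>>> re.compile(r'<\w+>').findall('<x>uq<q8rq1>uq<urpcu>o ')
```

['<x>', '<q8rq1>', '<urpcu>']

`findall` yields the raw match text (3 of them) because the pattern has no groups.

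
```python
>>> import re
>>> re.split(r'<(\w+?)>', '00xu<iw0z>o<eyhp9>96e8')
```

['00xu', 'iw0z', 'o', 'eyhp9', '96e8']

With a capturing group present, the delimiter's captured portion is kept in the result list.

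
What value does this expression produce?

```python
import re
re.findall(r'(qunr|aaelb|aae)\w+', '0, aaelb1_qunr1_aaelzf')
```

['aaelb']

Branches in `(...|...)` are attempted left-to-right; the first branch that allows the whole pattern to succeed is taken.
`findall` collects group 1 from the one match (1 total).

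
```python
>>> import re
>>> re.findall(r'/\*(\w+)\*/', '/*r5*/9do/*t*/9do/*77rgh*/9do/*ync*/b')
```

`findall` collects group 1 from each match (4 total).

['r5', 't', '77rgh', 'ync']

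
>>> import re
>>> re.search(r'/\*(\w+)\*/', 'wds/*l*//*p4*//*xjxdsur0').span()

(3, 8)

Unlike `match`, `search` isn't anchored — it looks for the pattern anywhere in the string.
The match spans [3:8] → '/*l*/'.
Captured: group 1 = 'l'.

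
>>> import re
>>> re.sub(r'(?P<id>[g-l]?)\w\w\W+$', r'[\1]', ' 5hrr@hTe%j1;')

' 5hrr@hTe%[]'

Pattern: optionally a character in [g-l] (captured as 'id'); then a word character, then a word character, then one or more of a non-word character; then anchored at the end.
Matches: at [10:13] → 'j1;'.
`\1` in the replacement pulls in group 1's text for each match.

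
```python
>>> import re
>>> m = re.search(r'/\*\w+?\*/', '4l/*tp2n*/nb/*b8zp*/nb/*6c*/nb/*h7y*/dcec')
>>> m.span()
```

The match spans [2:10] → '/*tp2n*/'.

(2, 10)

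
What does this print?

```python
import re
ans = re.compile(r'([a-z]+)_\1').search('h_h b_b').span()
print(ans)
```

(0, 3)

`\1` has to match the exact text group 1 already captured.
The match spans [0:3] → 'h_h'.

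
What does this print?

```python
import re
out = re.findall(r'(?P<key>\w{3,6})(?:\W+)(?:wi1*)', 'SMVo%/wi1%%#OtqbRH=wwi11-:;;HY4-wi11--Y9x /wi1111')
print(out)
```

This matches 3 to 6 of a word character (captured as 'key'); then one or more of a non-word character (non-capturing group); then the literal 'wi', then zero or more of the literal '1' (non-capturing group).
Matches: at [0:9] match 'SMVo%/wi1', group 1 = 'SMVo'; at [28:36] match 'HY4-wi11', group 1 = 'HY4'; at [38:49] match 'Y9x /wi1111', group 1 = 'Y9x'.
With a single group, `findall` returns only what that group captured — 3 items.

['SMVo', 'HY4', 'Y9x']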